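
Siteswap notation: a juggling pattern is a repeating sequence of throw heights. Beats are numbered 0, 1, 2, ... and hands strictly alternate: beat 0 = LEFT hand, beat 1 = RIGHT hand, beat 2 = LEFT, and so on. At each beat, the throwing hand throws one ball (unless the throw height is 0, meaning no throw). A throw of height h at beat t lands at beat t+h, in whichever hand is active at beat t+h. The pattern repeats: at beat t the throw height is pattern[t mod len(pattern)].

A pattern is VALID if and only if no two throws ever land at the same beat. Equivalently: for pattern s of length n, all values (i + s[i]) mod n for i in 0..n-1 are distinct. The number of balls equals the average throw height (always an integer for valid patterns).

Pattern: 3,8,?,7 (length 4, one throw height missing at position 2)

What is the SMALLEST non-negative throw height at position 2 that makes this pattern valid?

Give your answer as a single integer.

Answer: 2

Derivation:
i=0: (0 + 3) mod 4 = 3
i=1: (1 + 8) mod 4 = 1
i=2: s[i]=? (unknown)
i=3: (3 + 7) mod 4 = 2
Known residues: [1, 2, 3]; need a permutation of 0..3, so missing residue r = 0
Need (2 + s) mod 4 = 0; smallest s = (0 - 2) mod 4 = 2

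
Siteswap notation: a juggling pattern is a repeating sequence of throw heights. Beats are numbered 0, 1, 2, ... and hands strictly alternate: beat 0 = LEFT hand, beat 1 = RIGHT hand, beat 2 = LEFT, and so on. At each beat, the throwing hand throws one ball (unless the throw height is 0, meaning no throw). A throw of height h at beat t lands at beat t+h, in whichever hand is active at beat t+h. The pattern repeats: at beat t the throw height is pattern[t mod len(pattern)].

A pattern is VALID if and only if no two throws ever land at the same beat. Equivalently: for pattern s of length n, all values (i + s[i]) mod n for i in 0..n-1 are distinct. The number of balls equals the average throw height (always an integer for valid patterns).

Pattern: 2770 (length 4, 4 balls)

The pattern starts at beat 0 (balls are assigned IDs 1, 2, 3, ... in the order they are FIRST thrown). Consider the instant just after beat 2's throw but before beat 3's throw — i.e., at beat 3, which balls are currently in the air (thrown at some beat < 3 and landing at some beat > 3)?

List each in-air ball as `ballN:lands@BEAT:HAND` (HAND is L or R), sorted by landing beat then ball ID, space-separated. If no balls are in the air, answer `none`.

Answer: ball2:lands@8:L ball1:lands@9:R

Derivation:
Beat 0 (L): throw ball1 h=2 -> lands@2:L; in-air after throw: [b1@2:L]
Beat 1 (R): throw ball2 h=7 -> lands@8:L; in-air after throw: [b1@2:L b2@8:L]
Beat 2 (L): throw ball1 h=7 -> lands@9:R; in-air after throw: [b2@8:L b1@9:R]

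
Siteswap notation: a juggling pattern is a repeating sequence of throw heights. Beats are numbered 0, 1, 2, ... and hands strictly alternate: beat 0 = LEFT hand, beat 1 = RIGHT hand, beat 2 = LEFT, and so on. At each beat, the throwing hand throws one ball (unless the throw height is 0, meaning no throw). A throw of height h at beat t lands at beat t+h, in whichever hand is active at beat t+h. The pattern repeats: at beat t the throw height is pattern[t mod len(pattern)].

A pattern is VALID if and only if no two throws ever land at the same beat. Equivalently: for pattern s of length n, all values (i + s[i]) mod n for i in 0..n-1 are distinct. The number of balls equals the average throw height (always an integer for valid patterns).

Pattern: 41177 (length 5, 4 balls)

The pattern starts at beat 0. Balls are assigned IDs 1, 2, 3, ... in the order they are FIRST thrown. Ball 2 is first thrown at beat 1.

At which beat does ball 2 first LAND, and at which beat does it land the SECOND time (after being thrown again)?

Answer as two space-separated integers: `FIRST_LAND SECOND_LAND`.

Beat 0 (L): throw ball1 h=4 -> lands@4:L; in-air after throw: [b1@4:L]
Beat 1 (R): throw ball2 h=1 -> lands@2:L; in-air after throw: [b2@2:L b1@4:L]
Beat 2 (L): throw ball2 h=1 -> lands@3:R; in-air after throw: [b2@3:R b1@4:L]
Beat 3 (R): throw ball2 h=7 -> lands@10:L; in-air after throw: [b1@4:L b2@10:L]
Ball 2: thrown@1 h=1 -> first land @2; rethrown@2 h=1 -> second land @3

Answer: 2 3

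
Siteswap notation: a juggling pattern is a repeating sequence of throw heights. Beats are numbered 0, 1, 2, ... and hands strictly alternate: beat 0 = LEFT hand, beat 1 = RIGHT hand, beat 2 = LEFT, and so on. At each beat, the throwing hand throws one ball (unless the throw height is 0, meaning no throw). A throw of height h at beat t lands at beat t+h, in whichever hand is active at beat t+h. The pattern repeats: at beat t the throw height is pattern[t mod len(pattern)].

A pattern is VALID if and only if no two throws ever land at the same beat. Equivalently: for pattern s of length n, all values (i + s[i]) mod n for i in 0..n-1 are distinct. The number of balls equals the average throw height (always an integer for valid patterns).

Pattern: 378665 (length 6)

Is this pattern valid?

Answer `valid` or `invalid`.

i=0: (i + s[i]) mod n = (0 + 3) mod 6 = 3
i=1: (i + s[i]) mod n = (1 + 7) mod 6 = 2
i=2: (i + s[i]) mod n = (2 + 8) mod 6 = 4
i=3: (i + s[i]) mod n = (3 + 6) mod 6 = 3
i=4: (i + s[i]) mod n = (4 + 6) mod 6 = 4
i=5: (i + s[i]) mod n = (5 + 5) mod 6 = 4
Residues: [3, 2, 4, 3, 4, 4], distinct: False

Answer: invalid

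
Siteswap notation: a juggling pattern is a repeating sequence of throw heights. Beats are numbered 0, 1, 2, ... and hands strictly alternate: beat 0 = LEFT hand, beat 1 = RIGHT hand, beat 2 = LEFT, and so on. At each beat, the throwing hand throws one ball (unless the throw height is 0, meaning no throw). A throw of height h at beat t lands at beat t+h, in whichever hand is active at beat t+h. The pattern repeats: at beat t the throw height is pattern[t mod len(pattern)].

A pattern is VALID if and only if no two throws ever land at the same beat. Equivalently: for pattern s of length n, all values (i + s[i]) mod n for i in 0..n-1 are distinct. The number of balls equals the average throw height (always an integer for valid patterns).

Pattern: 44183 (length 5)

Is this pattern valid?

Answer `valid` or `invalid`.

Answer: valid

Derivation:
i=0: (i + s[i]) mod n = (0 + 4) mod 5 = 4
i=1: (i + s[i]) mod n = (1 + 4) mod 5 = 0
i=2: (i + s[i]) mod n = (2 + 1) mod 5 = 3
i=3: (i + s[i]) mod n = (3 + 8) mod 5 = 1
i=4: (i + s[i]) mod n = (4 + 3) mod 5 = 2
Residues: [4, 0, 3, 1, 2], distinct: True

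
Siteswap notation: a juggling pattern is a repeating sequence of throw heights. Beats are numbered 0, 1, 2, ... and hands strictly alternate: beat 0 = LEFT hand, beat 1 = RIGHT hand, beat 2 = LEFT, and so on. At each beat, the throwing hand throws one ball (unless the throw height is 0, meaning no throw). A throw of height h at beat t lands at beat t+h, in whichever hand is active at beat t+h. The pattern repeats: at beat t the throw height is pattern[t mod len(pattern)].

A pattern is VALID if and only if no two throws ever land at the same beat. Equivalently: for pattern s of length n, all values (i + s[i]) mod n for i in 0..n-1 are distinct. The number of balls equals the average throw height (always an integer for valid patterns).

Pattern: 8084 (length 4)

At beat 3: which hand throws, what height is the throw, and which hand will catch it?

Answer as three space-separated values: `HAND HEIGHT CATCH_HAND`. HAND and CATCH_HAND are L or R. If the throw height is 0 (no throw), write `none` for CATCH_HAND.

Beat 3: 3 mod 2 = 1, so hand = R
Throw height = pattern[3 mod 4] = pattern[3] = 4
Lands at beat 3+4=7, 7 mod 2 = 1, so catch hand = R

Answer: R 4 R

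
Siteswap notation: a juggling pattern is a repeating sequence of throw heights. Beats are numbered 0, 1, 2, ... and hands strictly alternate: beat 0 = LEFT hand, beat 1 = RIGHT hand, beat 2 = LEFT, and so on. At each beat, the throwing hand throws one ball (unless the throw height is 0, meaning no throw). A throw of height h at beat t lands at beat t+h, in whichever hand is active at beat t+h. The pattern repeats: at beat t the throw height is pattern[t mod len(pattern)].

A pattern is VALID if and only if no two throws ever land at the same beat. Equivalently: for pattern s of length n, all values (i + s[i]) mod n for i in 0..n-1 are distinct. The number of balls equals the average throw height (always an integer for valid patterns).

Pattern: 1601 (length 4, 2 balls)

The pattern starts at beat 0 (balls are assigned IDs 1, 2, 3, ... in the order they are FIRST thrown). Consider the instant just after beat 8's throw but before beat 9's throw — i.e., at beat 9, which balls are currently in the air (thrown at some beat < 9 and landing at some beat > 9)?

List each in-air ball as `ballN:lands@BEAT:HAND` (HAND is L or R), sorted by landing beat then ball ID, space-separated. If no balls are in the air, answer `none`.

Beat 0 (L): throw ball1 h=1 -> lands@1:R; in-air after throw: [b1@1:R]
Beat 1 (R): throw ball1 h=6 -> lands@7:R; in-air after throw: [b1@7:R]
Beat 3 (R): throw ball2 h=1 -> lands@4:L; in-air after throw: [b2@4:L b1@7:R]
Beat 4 (L): throw ball2 h=1 -> lands@5:R; in-air after throw: [b2@5:R b1@7:R]
Beat 5 (R): throw ball2 h=6 -> lands@11:R; in-air after throw: [b1@7:R b2@11:R]
Beat 7 (R): throw ball1 h=1 -> lands@8:L; in-air after throw: [b1@8:L b2@11:R]
Beat 8 (L): throw ball1 h=1 -> lands@9:R; in-air after throw: [b1@9:R b2@11:R]
Beat 9 (R): throw ball1 h=6 -> lands@15:R; in-air after throw: [b2@11:R b1@15:R]

Answer: ball2:lands@11:R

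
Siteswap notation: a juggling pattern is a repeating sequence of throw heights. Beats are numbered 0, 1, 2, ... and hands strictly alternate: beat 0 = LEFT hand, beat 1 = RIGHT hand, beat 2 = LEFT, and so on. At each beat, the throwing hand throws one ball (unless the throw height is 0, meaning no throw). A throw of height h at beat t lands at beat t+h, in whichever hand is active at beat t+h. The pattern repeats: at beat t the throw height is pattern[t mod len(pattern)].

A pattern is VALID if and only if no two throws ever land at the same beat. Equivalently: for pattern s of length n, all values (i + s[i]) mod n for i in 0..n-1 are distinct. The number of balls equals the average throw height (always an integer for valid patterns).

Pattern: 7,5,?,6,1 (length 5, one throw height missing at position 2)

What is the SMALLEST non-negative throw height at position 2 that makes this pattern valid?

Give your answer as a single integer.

i=0: (0 + 7) mod 5 = 2
i=1: (1 + 5) mod 5 = 1
i=2: s[i]=? (unknown)
i=3: (3 + 6) mod 5 = 4
i=4: (4 + 1) mod 5 = 0
Known residues: [0, 1, 2, 4]; need a permutation of 0..4, so missing residue r = 3
Need (2 + s) mod 5 = 3; smallest s = (3 - 2) mod 5 = 1

Answer: 1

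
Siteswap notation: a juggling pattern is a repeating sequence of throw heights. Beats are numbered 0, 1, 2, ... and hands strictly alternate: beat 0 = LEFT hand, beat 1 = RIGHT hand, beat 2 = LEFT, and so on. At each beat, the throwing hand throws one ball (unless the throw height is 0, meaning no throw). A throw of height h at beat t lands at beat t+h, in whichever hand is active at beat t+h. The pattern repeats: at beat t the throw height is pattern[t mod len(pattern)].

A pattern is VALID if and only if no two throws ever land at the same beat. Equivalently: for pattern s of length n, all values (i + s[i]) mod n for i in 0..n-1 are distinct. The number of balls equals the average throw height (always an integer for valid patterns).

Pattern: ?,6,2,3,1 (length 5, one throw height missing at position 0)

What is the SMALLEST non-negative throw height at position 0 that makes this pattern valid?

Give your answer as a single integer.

Answer: 3

Derivation:
i=0: s[i]=? (unknown)
i=1: (1 + 6) mod 5 = 2
i=2: (2 + 2) mod 5 = 4
i=3: (3 + 3) mod 5 = 1
i=4: (4 + 1) mod 5 = 0
Known residues: [0, 1, 2, 4]; need a permutation of 0..4, so missing residue r = 3
Need (0 + s) mod 5 = 3; smallest s = (3 - 0) mod 5 = 3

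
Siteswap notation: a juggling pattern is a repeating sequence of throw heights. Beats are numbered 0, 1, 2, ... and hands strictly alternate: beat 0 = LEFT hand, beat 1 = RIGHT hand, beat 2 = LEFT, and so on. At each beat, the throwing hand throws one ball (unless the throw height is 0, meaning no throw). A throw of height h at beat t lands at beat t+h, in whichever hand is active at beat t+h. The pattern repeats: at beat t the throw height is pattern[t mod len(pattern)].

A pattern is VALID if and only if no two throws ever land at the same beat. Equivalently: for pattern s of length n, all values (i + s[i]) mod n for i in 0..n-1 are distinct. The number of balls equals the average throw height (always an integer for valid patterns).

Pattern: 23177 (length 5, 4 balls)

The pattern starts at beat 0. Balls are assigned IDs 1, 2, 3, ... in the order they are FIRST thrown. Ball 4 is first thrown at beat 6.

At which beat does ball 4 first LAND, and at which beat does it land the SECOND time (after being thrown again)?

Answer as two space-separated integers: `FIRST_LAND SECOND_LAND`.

Answer: 9 16

Derivation:
Beat 0 (L): throw ball1 h=2 -> lands@2:L; in-air after throw: [b1@2:L]
Beat 1 (R): throw ball2 h=3 -> lands@4:L; in-air after throw: [b1@2:L b2@4:L]
Beat 2 (L): throw ball1 h=1 -> lands@3:R; in-air after throw: [b1@3:R b2@4:L]
Beat 3 (R): throw ball1 h=7 -> lands@10:L; in-air after throw: [b2@4:L b1@10:L]
Beat 4 (L): throw ball2 h=7 -> lands@11:R; in-air after throw: [b1@10:L b2@11:R]
Beat 5 (R): throw ball3 h=2 -> lands@7:R; in-air after throw: [b3@7:R b1@10:L b2@11:R]
Beat 6 (L): throw ball4 h=3 -> lands@9:R; in-air after throw: [b3@7:R b4@9:R b1@10:L b2@11:R]
Beat 7 (R): throw ball3 h=1 -> lands@8:L; in-air after throw: [b3@8:L b4@9:R b1@10:L b2@11:R]
Beat 8 (L): throw ball3 h=7 -> lands@15:R; in-air after throw: [b4@9:R b1@10:L b2@11:R b3@15:R]
Beat 9 (R): throw ball4 h=7 -> lands@16:L; in-air after throw: [b1@10:L b2@11:R b3@15:R b4@16:L]
Beat 10 (L): throw ball1 h=2 -> lands@12:L; in-air after throw: [b2@11:R b1@12:L b3@15:R b4@16:L]
Beat 11 (R): throw ball2 h=3 -> lands@14:L; in-air after throw: [b1@12:L b2@14:L b3@15:R b4@16:L]
Beat 12 (L): throw ball1 h=1 -> lands@13:R; in-air after throw: [b1@13:R b2@14:L b3@15:R b4@16:L]
Beat 13 (R): throw ball1 h=7 -> lands@20:L; in-air after throw: [b2@14:L b3@15:R b4@16:L b1@20:L]
Beat 14 (L): throw ball2 h=7 -> lands@21:R; in-air after throw: [b3@15:R b4@16:L b1@20:L b2@21:R]
Beat 15 (R): throw ball3 h=2 -> lands@17:R; in-air after throw: [b4@16:L b3@17:R b1@20:L b2@21:R]
Beat 16 (L): throw ball4 h=3 -> lands@19:R; in-air after throw: [b3@17:R b4@19:R b1@20:L b2@21:R]
Ball 4: thrown@6 h=3 -> first land @9; rethrown@9 h=7 -> second land @16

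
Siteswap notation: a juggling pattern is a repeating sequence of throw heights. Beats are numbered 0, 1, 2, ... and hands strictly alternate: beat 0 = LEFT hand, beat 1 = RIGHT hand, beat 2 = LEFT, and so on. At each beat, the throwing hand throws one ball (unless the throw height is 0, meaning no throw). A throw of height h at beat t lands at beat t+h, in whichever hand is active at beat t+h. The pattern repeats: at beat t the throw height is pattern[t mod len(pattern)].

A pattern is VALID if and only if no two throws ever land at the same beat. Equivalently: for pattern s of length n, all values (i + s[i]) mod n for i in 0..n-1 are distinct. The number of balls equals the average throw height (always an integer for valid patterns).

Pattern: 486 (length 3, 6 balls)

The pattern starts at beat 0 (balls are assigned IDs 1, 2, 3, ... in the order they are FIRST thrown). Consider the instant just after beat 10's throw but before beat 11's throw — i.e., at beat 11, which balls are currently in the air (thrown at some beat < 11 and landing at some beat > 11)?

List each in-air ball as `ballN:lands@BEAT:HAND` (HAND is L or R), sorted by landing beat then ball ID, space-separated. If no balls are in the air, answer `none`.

Beat 0 (L): throw ball1 h=4 -> lands@4:L; in-air after throw: [b1@4:L]
Beat 1 (R): throw ball2 h=8 -> lands@9:R; in-air after throw: [b1@4:L b2@9:R]
Beat 2 (L): throw ball3 h=6 -> lands@8:L; in-air after throw: [b1@4:L b3@8:L b2@9:R]
Beat 3 (R): throw ball4 h=4 -> lands@7:R; in-air after throw: [b1@4:L b4@7:R b3@8:L b2@9:R]
Beat 4 (L): throw ball1 h=8 -> lands@12:L; in-air after throw: [b4@7:R b3@8:L b2@9:R b1@12:L]
Beat 5 (R): throw ball5 h=6 -> lands@11:R; in-air after throw: [b4@7:R b3@8:L b2@9:R b5@11:R b1@12:L]
Beat 6 (L): throw ball6 h=4 -> lands@10:L; in-air after throw: [b4@7:R b3@8:L b2@9:R b6@10:L b5@11:R b1@12:L]
Beat 7 (R): throw ball4 h=8 -> lands@15:R; in-air after throw: [b3@8:L b2@9:R b6@10:L b5@11:R b1@12:L b4@15:R]
Beat 8 (L): throw ball3 h=6 -> lands@14:L; in-air after throw: [b2@9:R b6@10:L b5@11:R b1@12:L b3@14:L b4@15:R]
Beat 9 (R): throw ball2 h=4 -> lands@13:R; in-air after throw: [b6@10:L b5@11:R b1@12:L b2@13:R b3@14:L b4@15:R]
Beat 10 (L): throw ball6 h=8 -> lands@18:L; in-air after throw: [b5@11:R b1@12:L b2@13:R b3@14:L b4@15:R b6@18:L]
Beat 11 (R): throw ball5 h=6 -> lands@17:R; in-air after throw: [b1@12:L b2@13:R b3@14:L b4@15:R b5@17:R b6@18:L]

Answer: ball1:lands@12:L ball2:lands@13:R ball3:lands@14:L ball4:lands@15:R ball6:lands@18:L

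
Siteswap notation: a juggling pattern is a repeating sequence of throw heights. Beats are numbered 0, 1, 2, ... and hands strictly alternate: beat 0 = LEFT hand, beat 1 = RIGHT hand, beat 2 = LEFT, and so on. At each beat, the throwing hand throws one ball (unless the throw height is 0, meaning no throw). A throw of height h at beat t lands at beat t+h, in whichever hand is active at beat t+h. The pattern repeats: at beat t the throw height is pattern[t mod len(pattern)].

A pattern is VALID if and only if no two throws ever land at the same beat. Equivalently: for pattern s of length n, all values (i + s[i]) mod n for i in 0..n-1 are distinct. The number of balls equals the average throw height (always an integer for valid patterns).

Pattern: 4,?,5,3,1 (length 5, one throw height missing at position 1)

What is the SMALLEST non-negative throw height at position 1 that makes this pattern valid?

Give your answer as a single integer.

Answer: 2

Derivation:
i=0: (0 + 4) mod 5 = 4
i=1: s[i]=? (unknown)
i=2: (2 + 5) mod 5 = 2
i=3: (3 + 3) mod 5 = 1
i=4: (4 + 1) mod 5 = 0
Known residues: [0, 1, 2, 4]; need a permutation of 0..4, so missing residue r = 3
Need (1 + s) mod 5 = 3; smallest s = (3 - 1) mod 5 = 2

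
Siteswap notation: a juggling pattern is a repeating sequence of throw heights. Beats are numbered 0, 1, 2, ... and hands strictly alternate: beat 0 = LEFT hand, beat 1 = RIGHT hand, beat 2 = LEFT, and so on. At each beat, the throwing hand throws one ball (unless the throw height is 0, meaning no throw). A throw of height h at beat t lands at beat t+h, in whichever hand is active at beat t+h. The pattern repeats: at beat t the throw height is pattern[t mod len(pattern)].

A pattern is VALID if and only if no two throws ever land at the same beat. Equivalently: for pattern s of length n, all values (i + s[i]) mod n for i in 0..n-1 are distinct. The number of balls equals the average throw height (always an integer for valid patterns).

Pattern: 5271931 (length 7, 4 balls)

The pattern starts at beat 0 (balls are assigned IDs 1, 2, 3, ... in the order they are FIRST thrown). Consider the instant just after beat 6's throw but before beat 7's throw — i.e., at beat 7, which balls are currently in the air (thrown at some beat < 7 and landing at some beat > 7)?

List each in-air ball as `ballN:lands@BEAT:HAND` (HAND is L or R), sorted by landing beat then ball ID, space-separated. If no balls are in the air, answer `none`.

Beat 0 (L): throw ball1 h=5 -> lands@5:R; in-air after throw: [b1@5:R]
Beat 1 (R): throw ball2 h=2 -> lands@3:R; in-air after throw: [b2@3:R b1@5:R]
Beat 2 (L): throw ball3 h=7 -> lands@9:R; in-air after throw: [b2@3:R b1@5:R b3@9:R]
Beat 3 (R): throw ball2 h=1 -> lands@4:L; in-air after throw: [b2@4:L b1@5:R b3@9:R]
Beat 4 (L): throw ball2 h=9 -> lands@13:R; in-air after throw: [b1@5:R b3@9:R b2@13:R]
Beat 5 (R): throw ball1 h=3 -> lands@8:L; in-air after throw: [b1@8:L b3@9:R b2@13:R]
Beat 6 (L): throw ball4 h=1 -> lands@7:R; in-air after throw: [b4@7:R b1@8:L b3@9:R b2@13:R]
Beat 7 (R): throw ball4 h=5 -> lands@12:L; in-air after throw: [b1@8:L b3@9:R b4@12:L b2@13:R]

Answer: ball1:lands@8:L ball3:lands@9:R ball2:lands@13:R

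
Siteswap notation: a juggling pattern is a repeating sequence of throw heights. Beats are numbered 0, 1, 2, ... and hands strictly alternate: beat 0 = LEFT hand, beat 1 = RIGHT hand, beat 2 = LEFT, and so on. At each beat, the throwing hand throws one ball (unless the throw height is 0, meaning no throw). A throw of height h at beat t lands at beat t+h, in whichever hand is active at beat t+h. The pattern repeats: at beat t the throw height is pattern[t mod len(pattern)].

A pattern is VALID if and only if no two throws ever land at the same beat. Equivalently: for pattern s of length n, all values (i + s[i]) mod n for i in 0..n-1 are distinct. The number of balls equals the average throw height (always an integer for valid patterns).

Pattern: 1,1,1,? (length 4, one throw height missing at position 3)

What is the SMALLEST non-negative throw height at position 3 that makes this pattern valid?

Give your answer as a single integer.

i=0: (0 + 1) mod 4 = 1
i=1: (1 + 1) mod 4 = 2
i=2: (2 + 1) mod 4 = 3
i=3: s[i]=? (unknown)
Known residues: [1, 2, 3]; need a permutation of 0..3, so missing residue r = 0
Need (3 + s) mod 4 = 0; smallest s = (0 - 3) mod 4 = 1

Answer: 1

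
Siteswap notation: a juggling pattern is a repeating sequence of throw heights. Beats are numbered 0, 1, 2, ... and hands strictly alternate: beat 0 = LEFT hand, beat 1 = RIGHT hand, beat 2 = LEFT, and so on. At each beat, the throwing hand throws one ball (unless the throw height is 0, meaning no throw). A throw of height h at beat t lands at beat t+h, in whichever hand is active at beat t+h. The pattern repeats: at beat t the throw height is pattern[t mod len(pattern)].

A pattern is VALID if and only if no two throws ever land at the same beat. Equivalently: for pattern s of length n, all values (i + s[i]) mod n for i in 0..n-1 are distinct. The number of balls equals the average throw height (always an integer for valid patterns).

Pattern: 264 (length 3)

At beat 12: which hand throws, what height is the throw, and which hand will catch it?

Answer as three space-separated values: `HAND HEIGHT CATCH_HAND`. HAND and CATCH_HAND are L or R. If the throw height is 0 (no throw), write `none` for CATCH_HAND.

Answer: L 2 L

Derivation:
Beat 12: 12 mod 2 = 0, so hand = L
Throw height = pattern[12 mod 3] = pattern[0] = 2
Lands at beat 12+2=14, 14 mod 2 = 0, so catch hand = L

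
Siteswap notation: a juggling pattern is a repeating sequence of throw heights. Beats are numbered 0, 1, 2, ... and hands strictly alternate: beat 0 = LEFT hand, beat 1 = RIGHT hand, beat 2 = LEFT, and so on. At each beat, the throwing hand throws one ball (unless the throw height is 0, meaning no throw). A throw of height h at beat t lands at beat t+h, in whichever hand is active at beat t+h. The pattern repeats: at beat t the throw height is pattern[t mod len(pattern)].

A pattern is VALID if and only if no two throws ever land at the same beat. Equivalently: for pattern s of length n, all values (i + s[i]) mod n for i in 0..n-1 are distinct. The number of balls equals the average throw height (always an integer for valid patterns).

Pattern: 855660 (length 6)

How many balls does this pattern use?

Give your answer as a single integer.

Answer: 5

Derivation:
Pattern = [8, 5, 5, 6, 6, 0], length n = 6
  position 0: throw height = 8, running sum = 8
  position 1: throw height = 5, running sum = 13
  position 2: throw height = 5, running sum = 18
  position 3: throw height = 6, running sum = 24
  position 4: throw height = 6, running sum = 30
  position 5: throw height = 0, running sum = 30
Total sum = 30; balls = sum / n = 30 / 6 = 5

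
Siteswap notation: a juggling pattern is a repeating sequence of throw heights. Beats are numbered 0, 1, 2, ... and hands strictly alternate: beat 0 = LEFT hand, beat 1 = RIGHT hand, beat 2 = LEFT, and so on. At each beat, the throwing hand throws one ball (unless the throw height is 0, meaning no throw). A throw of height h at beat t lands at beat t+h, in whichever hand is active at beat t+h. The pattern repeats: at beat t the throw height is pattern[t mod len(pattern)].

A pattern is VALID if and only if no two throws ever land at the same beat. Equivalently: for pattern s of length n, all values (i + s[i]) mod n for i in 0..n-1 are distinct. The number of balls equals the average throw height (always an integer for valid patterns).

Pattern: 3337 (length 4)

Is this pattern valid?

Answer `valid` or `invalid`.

Answer: valid

Derivation:
i=0: (i + s[i]) mod n = (0 + 3) mod 4 = 3
i=1: (i + s[i]) mod n = (1 + 3) mod 4 = 0
i=2: (i + s[i]) mod n = (2 + 3) mod 4 = 1
i=3: (i + s[i]) mod n = (3 + 7) mod 4 = 2
Residues: [3, 0, 1, 2], distinct: True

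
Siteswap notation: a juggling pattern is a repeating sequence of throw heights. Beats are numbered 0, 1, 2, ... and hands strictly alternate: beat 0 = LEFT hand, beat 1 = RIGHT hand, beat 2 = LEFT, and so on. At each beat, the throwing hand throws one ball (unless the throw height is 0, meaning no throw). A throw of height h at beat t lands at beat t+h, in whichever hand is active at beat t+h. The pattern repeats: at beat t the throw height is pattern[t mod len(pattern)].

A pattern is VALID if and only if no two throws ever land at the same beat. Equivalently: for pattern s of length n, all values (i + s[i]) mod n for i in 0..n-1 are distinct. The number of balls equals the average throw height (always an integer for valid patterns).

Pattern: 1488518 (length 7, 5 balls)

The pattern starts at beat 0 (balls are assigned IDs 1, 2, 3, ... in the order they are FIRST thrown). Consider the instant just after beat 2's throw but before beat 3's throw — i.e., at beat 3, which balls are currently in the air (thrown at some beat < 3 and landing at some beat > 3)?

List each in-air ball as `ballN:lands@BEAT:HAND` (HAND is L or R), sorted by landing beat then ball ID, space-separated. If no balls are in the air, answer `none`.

Beat 0 (L): throw ball1 h=1 -> lands@1:R; in-air after throw: [b1@1:R]
Beat 1 (R): throw ball1 h=4 -> lands@5:R; in-air after throw: [b1@5:R]
Beat 2 (L): throw ball2 h=8 -> lands@10:L; in-air after throw: [b1@5:R b2@10:L]
Beat 3 (R): throw ball3 h=8 -> lands@11:R; in-air after throw: [b1@5:R b2@10:L b3@11:R]

Answer: ball1:lands@5:R ball2:lands@10:L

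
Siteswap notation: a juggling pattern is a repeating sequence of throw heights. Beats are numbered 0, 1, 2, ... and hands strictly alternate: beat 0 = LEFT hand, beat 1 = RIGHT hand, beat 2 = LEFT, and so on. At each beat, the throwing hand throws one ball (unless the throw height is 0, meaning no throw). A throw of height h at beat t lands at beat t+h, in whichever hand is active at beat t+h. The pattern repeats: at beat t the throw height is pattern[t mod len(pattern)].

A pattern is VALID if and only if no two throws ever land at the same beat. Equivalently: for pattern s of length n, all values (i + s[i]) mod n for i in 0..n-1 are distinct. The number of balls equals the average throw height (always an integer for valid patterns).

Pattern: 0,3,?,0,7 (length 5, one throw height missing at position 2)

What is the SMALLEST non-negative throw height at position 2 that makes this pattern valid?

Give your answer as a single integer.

i=0: (0 + 0) mod 5 = 0
i=1: (1 + 3) mod 5 = 4
i=2: s[i]=? (unknown)
i=3: (3 + 0) mod 5 = 3
i=4: (4 + 7) mod 5 = 1
Known residues: [0, 1, 3, 4]; need a permutation of 0..4, so missing residue r = 2
Need (2 + s) mod 5 = 2; smallest s = (2 - 2) mod 5 = 0

Answer: 0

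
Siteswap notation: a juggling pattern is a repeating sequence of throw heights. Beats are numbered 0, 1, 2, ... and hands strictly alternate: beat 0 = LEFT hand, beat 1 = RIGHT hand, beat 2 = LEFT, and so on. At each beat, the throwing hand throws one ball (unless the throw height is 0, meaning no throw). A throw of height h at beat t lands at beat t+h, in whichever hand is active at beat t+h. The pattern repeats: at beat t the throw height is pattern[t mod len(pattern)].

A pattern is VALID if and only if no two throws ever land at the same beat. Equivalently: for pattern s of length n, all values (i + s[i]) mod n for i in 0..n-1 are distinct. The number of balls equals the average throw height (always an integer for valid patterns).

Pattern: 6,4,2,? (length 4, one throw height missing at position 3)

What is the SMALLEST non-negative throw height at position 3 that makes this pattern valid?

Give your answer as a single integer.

Answer: 0

Derivation:
i=0: (0 + 6) mod 4 = 2
i=1: (1 + 4) mod 4 = 1
i=2: (2 + 2) mod 4 = 0
i=3: s[i]=? (unknown)
Known residues: [0, 1, 2]; need a permutation of 0..3, so missing residue r = 3
Need (3 + s) mod 4 = 3; smallest s = (3 - 3) mod 4 = 0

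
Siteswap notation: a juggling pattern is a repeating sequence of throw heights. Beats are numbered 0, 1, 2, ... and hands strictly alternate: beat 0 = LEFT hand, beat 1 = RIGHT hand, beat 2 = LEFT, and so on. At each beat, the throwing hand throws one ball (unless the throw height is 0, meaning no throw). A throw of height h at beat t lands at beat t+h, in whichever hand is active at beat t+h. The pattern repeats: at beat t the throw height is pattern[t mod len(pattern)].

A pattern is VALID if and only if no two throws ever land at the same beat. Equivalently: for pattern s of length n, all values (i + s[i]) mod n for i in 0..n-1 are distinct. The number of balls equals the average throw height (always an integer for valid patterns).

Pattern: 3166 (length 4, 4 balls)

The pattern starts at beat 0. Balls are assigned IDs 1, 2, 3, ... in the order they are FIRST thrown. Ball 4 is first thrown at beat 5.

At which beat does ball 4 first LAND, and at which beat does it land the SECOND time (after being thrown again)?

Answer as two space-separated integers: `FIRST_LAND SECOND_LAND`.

Beat 0 (L): throw ball1 h=3 -> lands@3:R; in-air after throw: [b1@3:R]
Beat 1 (R): throw ball2 h=1 -> lands@2:L; in-air after throw: [b2@2:L b1@3:R]
Beat 2 (L): throw ball2 h=6 -> lands@8:L; in-air after throw: [b1@3:R b2@8:L]
Beat 3 (R): throw ball1 h=6 -> lands@9:R; in-air after throw: [b2@8:L b1@9:R]
Beat 4 (L): throw ball3 h=3 -> lands@7:R; in-air after throw: [b3@7:R b2@8:L b1@9:R]
Beat 5 (R): throw ball4 h=1 -> lands@6:L; in-air after throw: [b4@6:L b3@7:R b2@8:L b1@9:R]
Beat 6 (L): throw ball4 h=6 -> lands@12:L; in-air after throw: [b3@7:R b2@8:L b1@9:R b4@12:L]
Beat 7 (R): throw ball3 h=6 -> lands@13:R; in-air after throw: [b2@8:L b1@9:R b4@12:L b3@13:R]
Beat 8 (L): throw ball2 h=3 -> lands@11:R; in-air after throw: [b1@9:R b2@11:R b4@12:L b3@13:R]
Beat 9 (R): throw ball1 h=1 -> lands@10:L; in-air after throw: [b1@10:L b2@11:R b4@12:L b3@13:R]
Beat 10 (L): throw ball1 h=6 -> lands@16:L; in-air after throw: [b2@11:R b4@12:L b3@13:R b1@16:L]
Beat 11 (R): throw ball2 h=6 -> lands@17:R; in-air after throw: [b4@12:L b3@13:R b1@16:L b2@17:R]
Beat 12 (L): throw ball4 h=3 -> lands@15:R; in-air after throw: [b3@13:R b4@15:R b1@16:L b2@17:R]
Ball 4: thrown@5 h=1 -> first land @6; rethrown@6 h=6 -> second land @12

Answer: 6 12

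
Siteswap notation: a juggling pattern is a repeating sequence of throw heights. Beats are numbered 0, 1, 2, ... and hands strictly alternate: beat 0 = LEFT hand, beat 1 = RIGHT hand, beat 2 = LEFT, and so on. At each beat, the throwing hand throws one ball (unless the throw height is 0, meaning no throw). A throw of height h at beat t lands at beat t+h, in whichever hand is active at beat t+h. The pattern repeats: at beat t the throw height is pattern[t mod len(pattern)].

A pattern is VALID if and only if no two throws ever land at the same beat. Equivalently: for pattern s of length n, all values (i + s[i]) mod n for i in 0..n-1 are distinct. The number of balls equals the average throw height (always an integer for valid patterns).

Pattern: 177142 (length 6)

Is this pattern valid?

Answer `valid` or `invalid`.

Answer: invalid

Derivation:
i=0: (i + s[i]) mod n = (0 + 1) mod 6 = 1
i=1: (i + s[i]) mod n = (1 + 7) mod 6 = 2
i=2: (i + s[i]) mod n = (2 + 7) mod 6 = 3
i=3: (i + s[i]) mod n = (3 + 1) mod 6 = 4
i=4: (i + s[i]) mod n = (4 + 4) mod 6 = 2
i=5: (i + s[i]) mod n = (5 + 2) mod 6 = 1
Residues: [1, 2, 3, 4, 2, 1], distinct: False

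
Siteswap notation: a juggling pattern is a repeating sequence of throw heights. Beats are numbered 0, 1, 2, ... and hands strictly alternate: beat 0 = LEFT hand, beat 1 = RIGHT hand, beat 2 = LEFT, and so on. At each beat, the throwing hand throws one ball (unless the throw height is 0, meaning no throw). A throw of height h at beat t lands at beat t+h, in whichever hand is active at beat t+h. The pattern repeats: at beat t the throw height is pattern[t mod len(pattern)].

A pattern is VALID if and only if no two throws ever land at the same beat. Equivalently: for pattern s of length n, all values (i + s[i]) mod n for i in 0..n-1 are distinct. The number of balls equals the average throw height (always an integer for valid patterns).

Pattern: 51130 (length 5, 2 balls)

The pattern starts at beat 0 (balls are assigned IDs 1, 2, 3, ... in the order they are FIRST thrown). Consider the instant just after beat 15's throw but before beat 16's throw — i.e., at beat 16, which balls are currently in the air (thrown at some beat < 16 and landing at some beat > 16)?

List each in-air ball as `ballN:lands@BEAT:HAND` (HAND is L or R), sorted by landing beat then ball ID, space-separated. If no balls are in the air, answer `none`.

Answer: ball1:lands@20:L

Derivation:
Beat 0 (L): throw ball1 h=5 -> lands@5:R; in-air after throw: [b1@5:R]
Beat 1 (R): throw ball2 h=1 -> lands@2:L; in-air after throw: [b2@2:L b1@5:R]
Beat 2 (L): throw ball2 h=1 -> lands@3:R; in-air after throw: [b2@3:R b1@5:R]
Beat 3 (R): throw ball2 h=3 -> lands@6:L; in-air after throw: [b1@5:R b2@6:L]
Beat 5 (R): throw ball1 h=5 -> lands@10:L; in-air after throw: [b2@6:L b1@10:L]
Beat 6 (L): throw ball2 h=1 -> lands@7:R; in-air after throw: [b2@7:R b1@10:L]
Beat 7 (R): throw ball2 h=1 -> lands@8:L; in-air after throw: [b2@8:L b1@10:L]
Beat 8 (L): throw ball2 h=3 -> lands@11:R; in-air after throw: [b1@10:L b2@11:R]
Beat 10 (L): throw ball1 h=5 -> lands@15:R; in-air after throw: [b2@11:R b1@15:R]
Beat 11 (R): throw ball2 h=1 -> lands@12:L; in-air after throw: [b2@12:L b1@15:R]
Beat 12 (L): throw ball2 h=1 -> lands@13:R; in-air after throw: [b2@13:R b1@15:R]
Beat 13 (R): throw ball2 h=3 -> lands@16:L; in-air after throw: [b1@15:R b2@16:L]
Beat 15 (R): throw ball1 h=5 -> lands@20:L; in-air after throw: [b2@16:L b1@20:L]
Beat 16 (L): throw ball2 h=1 -> lands@17:R; in-air after throw: [b2@17:R b1@20:L]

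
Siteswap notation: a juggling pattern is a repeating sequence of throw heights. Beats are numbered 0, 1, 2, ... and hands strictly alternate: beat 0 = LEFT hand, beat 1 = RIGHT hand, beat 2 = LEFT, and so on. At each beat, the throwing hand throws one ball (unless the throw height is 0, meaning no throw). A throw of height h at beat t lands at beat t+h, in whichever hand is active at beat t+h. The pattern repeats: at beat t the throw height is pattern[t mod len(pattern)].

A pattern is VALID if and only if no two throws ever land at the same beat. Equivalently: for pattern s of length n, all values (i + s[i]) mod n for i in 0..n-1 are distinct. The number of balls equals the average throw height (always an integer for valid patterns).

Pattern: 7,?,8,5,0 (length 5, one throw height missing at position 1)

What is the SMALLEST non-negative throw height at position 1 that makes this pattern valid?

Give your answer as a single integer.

Answer: 0

Derivation:
i=0: (0 + 7) mod 5 = 2
i=1: s[i]=? (unknown)
i=2: (2 + 8) mod 5 = 0
i=3: (3 + 5) mod 5 = 3
i=4: (4 + 0) mod 5 = 4
Known residues: [0, 2, 3, 4]; need a permutation of 0..4, so missing residue r = 1
Need (1 + s) mod 5 = 1; smallest s = (1 - 1) mod 5 = 0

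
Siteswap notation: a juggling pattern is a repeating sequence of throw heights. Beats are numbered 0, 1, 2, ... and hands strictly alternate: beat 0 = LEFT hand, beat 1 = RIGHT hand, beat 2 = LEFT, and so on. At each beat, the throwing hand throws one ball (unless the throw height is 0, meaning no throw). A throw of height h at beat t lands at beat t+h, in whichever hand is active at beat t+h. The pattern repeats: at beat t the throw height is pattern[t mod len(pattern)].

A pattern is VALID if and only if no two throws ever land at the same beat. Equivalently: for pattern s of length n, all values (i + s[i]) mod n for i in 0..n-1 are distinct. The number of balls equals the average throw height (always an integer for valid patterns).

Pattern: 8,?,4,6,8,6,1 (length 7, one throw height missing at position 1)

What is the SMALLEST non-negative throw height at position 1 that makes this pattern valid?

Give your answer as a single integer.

i=0: (0 + 8) mod 7 = 1
i=1: s[i]=? (unknown)
i=2: (2 + 4) mod 7 = 6
i=3: (3 + 6) mod 7 = 2
i=4: (4 + 8) mod 7 = 5
i=5: (5 + 6) mod 7 = 4
i=6: (6 + 1) mod 7 = 0
Known residues: [0, 1, 2, 4, 5, 6]; need a permutation of 0..6, so missing residue r = 3
Need (1 + s) mod 7 = 3; smallest s = (3 - 1) mod 7 = 2

Answer: 2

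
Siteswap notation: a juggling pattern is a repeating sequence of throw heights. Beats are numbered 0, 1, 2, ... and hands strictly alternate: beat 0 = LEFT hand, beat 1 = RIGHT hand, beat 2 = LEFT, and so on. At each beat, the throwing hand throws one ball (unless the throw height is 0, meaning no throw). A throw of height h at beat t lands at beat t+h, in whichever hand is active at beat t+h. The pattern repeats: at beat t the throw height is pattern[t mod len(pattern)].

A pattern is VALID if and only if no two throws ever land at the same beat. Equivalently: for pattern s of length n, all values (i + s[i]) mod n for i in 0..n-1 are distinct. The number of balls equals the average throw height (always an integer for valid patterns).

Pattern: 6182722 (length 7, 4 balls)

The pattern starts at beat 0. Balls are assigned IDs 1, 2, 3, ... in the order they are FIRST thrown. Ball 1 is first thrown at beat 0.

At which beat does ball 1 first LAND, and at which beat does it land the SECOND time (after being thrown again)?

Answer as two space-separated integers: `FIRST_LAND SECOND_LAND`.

Answer: 6 8

Derivation:
Beat 0 (L): throw ball1 h=6 -> lands@6:L; in-air after throw: [b1@6:L]
Beat 1 (R): throw ball2 h=1 -> lands@2:L; in-air after throw: [b2@2:L b1@6:L]
Beat 2 (L): throw ball2 h=8 -> lands@10:L; in-air after throw: [b1@6:L b2@10:L]
Beat 3 (R): throw ball3 h=2 -> lands@5:R; in-air after throw: [b3@5:R b1@6:L b2@10:L]
Beat 4 (L): throw ball4 h=7 -> lands@11:R; in-air after throw: [b3@5:R b1@6:L b2@10:L b4@11:R]
Beat 5 (R): throw ball3 h=2 -> lands@7:R; in-air after throw: [b1@6:L b3@7:R b2@10:L b4@11:R]
Beat 6 (L): throw ball1 h=2 -> lands@8:L; in-air after throw: [b3@7:R b1@8:L b2@10:L b4@11:R]
Beat 7 (R): throw ball3 h=6 -> lands@13:R; in-air after throw: [b1@8:L b2@10:L b4@11:R b3@13:R]
Beat 8 (L): throw ball1 h=1 -> lands@9:R; in-air after throw: [b1@9:R b2@10:L b4@11:R b3@13:R]
Ball 1: thrown@0 h=6 -> first land @6; rethrown@6 h=2 -> second land @8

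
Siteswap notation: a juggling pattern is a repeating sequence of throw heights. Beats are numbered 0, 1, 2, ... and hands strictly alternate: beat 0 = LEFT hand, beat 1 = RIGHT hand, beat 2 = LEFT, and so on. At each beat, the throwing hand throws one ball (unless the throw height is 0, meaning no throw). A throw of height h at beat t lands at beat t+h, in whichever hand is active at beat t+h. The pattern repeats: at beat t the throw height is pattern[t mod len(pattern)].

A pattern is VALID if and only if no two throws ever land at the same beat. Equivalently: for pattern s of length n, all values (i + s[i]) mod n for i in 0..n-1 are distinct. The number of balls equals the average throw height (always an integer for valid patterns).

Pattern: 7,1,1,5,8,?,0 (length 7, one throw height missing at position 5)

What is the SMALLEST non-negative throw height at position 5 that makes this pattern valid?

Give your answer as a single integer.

Answer: 6

Derivation:
i=0: (0 + 7) mod 7 = 0
i=1: (1 + 1) mod 7 = 2
i=2: (2 + 1) mod 7 = 3
i=3: (3 + 5) mod 7 = 1
i=4: (4 + 8) mod 7 = 5
i=5: s[i]=? (unknown)
i=6: (6 + 0) mod 7 = 6
Known residues: [0, 1, 2, 3, 5, 6]; need a permutation of 0..6, so missing residue r = 4
Need (5 + s) mod 7 = 4; smallest s = (4 - 5) mod 7 = 6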